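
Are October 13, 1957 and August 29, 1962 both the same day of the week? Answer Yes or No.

No

From Oct 13, 1957 to Aug 29, 1962 is 1781 days.
1781 mod 7 = 3, so they are different weekdays.
(Oct 13, 1957 is a Sunday; Aug 29, 1962 is a Wednesday.)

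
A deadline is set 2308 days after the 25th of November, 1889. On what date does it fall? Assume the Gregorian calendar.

+365 (one year) → Nov 25, 1890 (1943 left).
+365 (one year) → Nov 25, 1891 (1578 left).
+366 (one year; includes Feb 29, 1892) → Nov 25, 1892 (1212 left).
+365 (one year) → Nov 25, 1893 (847 left).
+365 (one year) → Nov 25, 1894 (482 left).
+365 (one year) → Nov 25, 1895 (117 left).
Nov has 30 days: +6 → Dec 1, 1895 (111 left).
Dec has 31 days: +31 → Jan 1, 1896 (80 left).
Jan has 31 days: +31 → Feb 1, 1896 (49 left).
Feb has 29 days: +29 → Mar 1, 1896 (20 left).
+20 → Mar 21, 1896.

March 21, 1896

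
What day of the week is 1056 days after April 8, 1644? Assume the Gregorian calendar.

First find the weekday of Apr 8, 1644. Doomsday rule: the anchor day for the 1600s is Tuesday. For year 44: 44÷12 = 3 r 8, and 8÷4 = 2, so 3+8+2 = 13.
Tuesday + 13 ≡ Monday — that's 1644's doomsday.
In April the doomsday date is Apr 4.
Apr 8 is 4 days after Apr 4; 4 mod 7 = 4, so Monday + 4 = Friday.
1056 mod 7 = 6, so 1056 days after a Friday is Friday + 6 = Thursday.

Thursday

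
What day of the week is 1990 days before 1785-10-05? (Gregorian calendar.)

First find the weekday of Oct 5, 1785. Doomsday rule: the anchor day for the 1700s is Sunday. For year 85: 85÷12 = 7 r 1, and 1÷4 = 0, so 7+1+0 = 8.
Sunday + 8 ≡ Monday — that's 1785's doomsday.
In October the doomsday date is Oct 10.
Oct 5 is 5 days before Oct 10; 5 mod 7 = 5, so Monday − 5 = Wednesday.
1990 mod 7 = 2, so 1990 days before a Wednesday is Wednesday − 2 = Monday.

Monday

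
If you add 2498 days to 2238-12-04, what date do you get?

+365 (one year) → Dec 4, 2239 (2133 left).
+366 (one year; includes Feb 29, 2240) → Dec 4, 2240 (1767 left).
+365 (one year) → Dec 4, 2241 (1402 left).
+365 (one year) → Dec 4, 2242 (1037 left).
+365 (one year) → Dec 4, 2243 (672 left).
+366 (one year; includes Feb 29, 2244) → Dec 4, 2244 (306 left).
Dec has 31 days: +28 → Jan 1, 2245 (278 left).
Jan has 31 days: +31 → Feb 1, 2245 (247 left).
Feb has 28 days: +28 → Mar 1, 2245 (219 left).
Mar has 31 days: +31 → Apr 1, 2245 (188 left).
Apr has 30 days: +30 → May 1, 2245 (158 left).
May has 31 days: +31 → Jun 1, 2245 (127 left).
Jun has 30 days: +30 → Jul 1, 2245 (97 left).
Jul has 31 days: +31 → Aug 1, 2245 (66 left).
Aug has 31 days: +31 → Sep 1, 2245 (35 left).
Sep has 30 days: +30 → Oct 1, 2245 (5 left).
+5 → Oct 6, 2245.

October 6, 2245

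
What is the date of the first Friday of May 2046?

May 1, 2046 is a Tuesday.
The first Friday is therefore May 4 (3 days later).

May 4, 2046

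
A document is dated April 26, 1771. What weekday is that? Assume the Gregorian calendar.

Doomsday rule: the anchor day for the 1700s is Sunday. For year 71: 71÷12 = 5 r 11, and 11÷4 = 2, so 5+11+2 = 18.
Sunday + 18 ≡ Thursday — that's 1771's doomsday.
In April the doomsday date is Apr 4.
Apr 26 is 22 days after Apr 4; 22 mod 7 = 1, so Thursday + 1 = Friday.

Friday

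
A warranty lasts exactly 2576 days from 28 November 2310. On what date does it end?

December 17, 2317

+365 (one year) → Nov 28, 2311 (2211 left).
+366 (one year; includes Feb 29, 2312) → Nov 28, 2312 (1845 left).
+365 (one year) → Nov 28, 2313 (1480 left).
+365 (one year) → Nov 28, 2314 (1115 left).
+365 (one year) → Nov 28, 2315 (750 left).
+366 (one year; includes Feb 29, 2316) → Nov 28, 2316 (384 left).
Nov has 30 days: +3 → Dec 1, 2316 (381 left).
Dec has 31 days: +31 → Jan 1, 2317 (350 left).
Jan has 31 days: +31 → Feb 1, 2317 (319 left).
Feb has 28 days: +28 → Mar 1, 2317 (291 left).
Mar has 31 days: +31 → Apr 1, 2317 (260 left).
Apr has 30 days: +30 → May 1, 2317 (230 left).
May has 31 days: +31 → Jun 1, 2317 (199 left).
Jun has 30 days: +30 → Jul 1, 2317 (169 left).
Jul has 31 days: +31 → Aug 1, 2317 (138 left).
Aug has 31 days: +31 → Sep 1, 2317 (107 left).
Sep has 30 days: +30 → Oct 1, 2317 (77 left).
Oct has 31 days: +31 → Nov 1, 2317 (46 left).
Nov has 30 days: +30 → Dec 1, 2317 (16 left).
+16 → Dec 17, 2317.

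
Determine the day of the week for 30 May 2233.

Thursday

Doomsday rule: the anchor day for the 2200s is Friday. For year 33: 33÷12 = 2 r 9, and 9÷4 = 2, so 2+9+2 = 13.
Friday + 13 ≡ Thursday — that's 2233's doomsday.
In May the doomsday date is May 9.
May 30 is 21 days after May 9; 21 mod 7 = 0, so Thursday + 0 = Thursday.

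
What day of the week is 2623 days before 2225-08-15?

Aug 15, 2225 is a Monday.
2623 mod 7 = 5, so 2623 days before a Monday is Monday − 5 = Wednesday.

Wednesday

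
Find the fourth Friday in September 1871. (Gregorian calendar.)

September 22, 1871

September 1, 1871 is a Friday.
The first Friday is therefore September 1 (same day).
The fourth Friday is 1 + 3×7 = September 22.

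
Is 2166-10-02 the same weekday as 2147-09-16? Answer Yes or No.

No

From Sep 16, 2147 to Oct 2, 2166 is 6956 days.
6956 mod 7 = 5, so they are different weekdays.
(Sep 16, 2147 is a Saturday; Oct 2, 2166 is a Thursday.)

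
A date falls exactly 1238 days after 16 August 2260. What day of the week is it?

Wednesday

Aug 16, 2260 is a Thursday.
1238 mod 7 = 6, so 1238 days after a Thursday is Thursday + 6 = Wednesday.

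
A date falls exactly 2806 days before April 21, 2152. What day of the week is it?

Apr 21, 2152 is a Friday.
2806 mod 7 = 6, so 2806 days before a Friday is Friday − 6 = Saturday.

Saturday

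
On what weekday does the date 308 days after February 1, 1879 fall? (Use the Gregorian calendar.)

Saturday

First find the weekday of Feb 1, 1879. Doomsday rule: the anchor day for the 1800s is Friday. For year 79: 79÷12 = 6 r 7, and 7÷4 = 1, so 6+7+1 = 14.
Friday + 14 ≡ Friday — that's 1879's doomsday.
In February the doomsday date is Feb 28 (1879 is not a leap year).
Feb 1 is 27 days before Feb 28; 27 mod 7 = 6, so Friday − 6 = Saturday.
308 mod 7 = 0, so 308 days after a Saturday is Saturday + 0 = Saturday.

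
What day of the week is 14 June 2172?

Doomsday rule: the anchor day for the 2100s is Sunday. For year 72: 72÷12 = 6 r 0, and 0÷4 = 0, so 6+0+0 = 6.
Sunday + 6 ≡ Saturday — that's 2172's doomsday.
In June the doomsday date is Jun 6.
Jun 14 is 8 days after Jun 6; 8 mod 7 = 1, so Saturday + 1 = Sunday.

Sunday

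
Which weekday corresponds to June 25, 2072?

Saturday

Doomsday rule: the anchor day for the 2000s is Tuesday. For year 72: 72÷12 = 6 r 0, and 0÷4 = 0, so 6+0+0 = 6.
Tuesday + 6 ≡ Monday — that's 2072's doomsday.
In June the doomsday date is Jun 6.
Jun 25 is 19 days after Jun 6; 19 mod 7 = 5, so Monday + 5 = Saturday.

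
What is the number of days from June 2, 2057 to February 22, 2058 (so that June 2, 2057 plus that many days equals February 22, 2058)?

Jun 2, 2057 → Jul 2, 2057: 30 days (June has 30).
Jul 2, 2057 → Aug 2, 2057: 31 days (July has 31).
Aug 2, 2057 → Sep 2, 2057: 31 days (August has 31).
Sep 2, 2057 → Oct 2, 2057: 30 days (September has 30).
Oct 2, 2057 → Nov 2, 2057: 31 days (October has 31).
Nov 2, 2057 → Dec 2, 2057: 30 days (November has 30).
Dec 2, 2057 → Jan 2, 2058: 31 days (December has 31).
Jan 2, 2058 → Feb 2, 2058: 31 days (January has 31).
Feb 2, 2058 → Feb 22, 2058: 20 days.
Total: 265 days.

265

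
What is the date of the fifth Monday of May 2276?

May 29, 2276

May 1, 2276 is a Monday.
The first Monday is therefore May 1 (same day).
The fifth Monday is 1 + 4×7 = May 29.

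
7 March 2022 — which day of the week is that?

Doomsday rule: the anchor day for the 2000s is Tuesday. For year 22: 22÷12 = 1 r 10, and 10÷4 = 2, so 1+10+2 = 13.
Tuesday + 13 ≡ Monday — that's 2022's doomsday.
In March the doomsday date is Mar 14.
Mar 7 is 7 days before Mar 14; 7 mod 7 = 0, so Monday − 0 = Monday.

Monday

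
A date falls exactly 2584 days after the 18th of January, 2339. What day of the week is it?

First find the weekday of Jan 18, 2339. Doomsday rule: the anchor day for the 2300s is Wednesday. For year 39: 39÷12 = 3 r 3, and 3÷4 = 0, so 3+3+0 = 6.
Wednesday + 6 ≡ Tuesday — that's 2339's doomsday.
In January the doomsday date is Jan 3 (2339 is not a leap year).
Jan 18 is 15 days after Jan 3; 15 mod 7 = 1, so Tuesday + 1 = Wednesday.
2584 mod 7 = 1, so 2584 days after a Wednesday is Wednesday + 1 = Thursday.

Thursday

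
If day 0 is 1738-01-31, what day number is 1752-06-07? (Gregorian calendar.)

5241

Jan 31, 1738 → Jan 31, 1739: 365 days.
Jan 31, 1739 → Jan 31, 1740: 365 days.
Jan 31, 1740 → Jan 31, 1741: 366 days (Feb 29, 1740 is in that span).
Jan 31, 1741 → Jan 31, 1742: 365 days.
Jan 31, 1742 → Jan 31, 1743: 365 days.
Jan 31, 1743 → Jan 31, 1744: 365 days.
Jan 31, 1744 → Jan 31, 1745: 366 days (Feb 29, 1744 is in that span).
Jan 31, 1745 → Jan 31, 1746: 365 days.
Jan 31, 1746 → Jan 31, 1747: 365 days.
Jan 31, 1747 → Jan 31, 1748: 365 days.
Jan 31, 1748 → Jan 31, 1749: 366 days (Feb 29, 1748 is in that span).
Jan 31, 1749 → Jan 31, 1750: 365 days.
Jan 31, 1750 → Jan 31, 1751: 365 days.
Jan 31, 1751 → Jan 31, 1752: 365 days.
Jan 31, 1752 → Feb 29, 1752: 29 days (January has 31).
Feb 29, 1752 → Mar 29, 1752: 29 days (February has 29).
Mar 29, 1752 → Apr 29, 1752: 31 days (March has 31).
Apr 29, 1752 → May 29, 1752: 30 days (April has 30).
May 29, 1752 → Jun 7, 1752: 9 days.
Total: 5241 days.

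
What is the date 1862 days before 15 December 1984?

−366 (one year; includes Feb 29, 1984) → Dec 15, 1983 (1496 left).
−365 (one year) → Dec 15, 1982 (1131 left).
−365 (one year) → Dec 15, 1981 (766 left).
−365 (one year) → Dec 15, 1980 (401 left).
−366 (one year; includes Feb 29, 1980) → Dec 15, 1979 (35 left).
−15 → Nov 30, 1979 (end of Nov, 30 days; 20 left).
−20 → Nov 10, 1979.

November 10, 1979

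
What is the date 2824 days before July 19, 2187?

October 25, 2179

−365 (one year) → Jul 19, 2186 (2459 left).
−365 (one year) → Jul 19, 2185 (2094 left).
−365 (one year) → Jul 19, 2184 (1729 left).
−366 (one year; includes Feb 29, 2184) → Jul 19, 2183 (1363 left).
−365 (one year) → Jul 19, 2182 (998 left).
−365 (one year) → Jul 19, 2181 (633 left).
−365 (one year) → Jul 19, 2180 (268 left).
−19 → Jun 30, 2180 (end of Jun, 30 days; 249 left).
−30 → May 31, 2180 (end of May, 31 days; 219 left).
−31 → Apr 30, 2180 (end of Apr, 30 days; 188 left).
−30 → Mar 31, 2180 (end of Mar, 31 days; 158 left).
−31 → Feb 29, 2180 (end of Feb, 29 days; 127 left).
−29 → Jan 31, 2180 (end of Jan, 31 days; 98 left).
−31 → Dec 31, 2179 (end of Dec, 31 days; 67 left).
−31 → Nov 30, 2179 (end of Nov, 30 days; 36 left).
−30 → Oct 31, 2179 (end of Oct, 31 days; 6 left).
−6 → Oct 25, 2179.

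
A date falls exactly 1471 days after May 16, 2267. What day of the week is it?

May 16, 2267 is a Thursday.
1471 mod 7 = 1, so 1471 days after a Thursday is Thursday + 1 = Friday.

Friday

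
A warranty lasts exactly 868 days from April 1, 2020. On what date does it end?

+365 (one year) → Apr 1, 2021 (503 left).
+365 (one year) → Apr 1, 2022 (138 left).
Apr has 30 days: +30 → May 1, 2022 (108 left).
May has 31 days: +31 → Jun 1, 2022 (77 left).
Jun has 30 days: +30 → Jul 1, 2022 (47 left).
Jul has 31 days: +31 → Aug 1, 2022 (16 left).
+16 → Aug 17, 2022.

August 17, 2022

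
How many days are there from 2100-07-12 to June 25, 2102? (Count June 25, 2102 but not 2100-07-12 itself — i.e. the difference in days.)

713

Jul 12, 2100 → Jul 12, 2101: 365 days.
Jul 12, 2101 → Aug 12, 2101: 31 days (July has 31).
Aug 12, 2101 → Sep 12, 2101: 31 days (August has 31).
Sep 12, 2101 → Oct 12, 2101: 30 days (September has 30).
Oct 12, 2101 → Nov 12, 2101: 31 days (October has 31).
Nov 12, 2101 → Dec 12, 2101: 30 days (November has 30).
Dec 12, 2101 → Jan 12, 2102: 31 days (December has 31).
Jan 12, 2102 → Feb 12, 2102: 31 days (January has 31).
Feb 12, 2102 → Mar 12, 2102: 28 days (February has 28).
Mar 12, 2102 → Apr 12, 2102: 31 days (March has 31).
Apr 12, 2102 → May 12, 2102: 30 days (April has 30).
May 12, 2102 → Jun 12, 2102: 31 days (May has 31).
Jun 12, 2102 → Jun 25, 2102: 13 days.
Total: 713 days.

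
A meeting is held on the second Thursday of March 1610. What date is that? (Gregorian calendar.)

March 1, 1610 is a Monday.
The first Thursday is therefore March 4 (3 days later).
The second Thursday is 4 + 1×7 = March 11.

March 11, 1610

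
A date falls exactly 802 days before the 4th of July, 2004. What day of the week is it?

First find the weekday of Jul 4, 2004. Doomsday rule: the anchor day for the 2000s is Tuesday. For year 04: 4÷12 = 0 r 4, and 4÷4 = 1, so 0+4+1 = 5.
Tuesday + 5 ≡ Sunday — that's 2004's doomsday.
In July the doomsday date is Jul 11.
Jul 4 is 7 days before Jul 11; 7 mod 7 = 0, so Sunday − 0 = Sunday.
802 mod 7 = 4, so 802 days before a Sunday is Sunday − 4 = Wednesday.

Wednesday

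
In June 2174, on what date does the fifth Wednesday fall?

June 1, 2174 is a Wednesday.
The first Wednesday is therefore June 1 (same day).
The fifth Wednesday is 1 + 4×7 = June 29.

June 29, 2174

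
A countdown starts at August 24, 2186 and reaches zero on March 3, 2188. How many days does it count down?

Aug 24, 2186 → Aug 24, 2187: 365 days.
Aug 24, 2187 → Sep 24, 2187: 31 days (August has 31).
Sep 24, 2187 → Oct 24, 2187: 30 days (September has 30).
Oct 24, 2187 → Nov 24, 2187: 31 days (October has 31).
Nov 24, 2187 → Dec 24, 2187: 30 days (November has 30).
Dec 24, 2187 → Jan 24, 2188: 31 days (December has 31).
Jan 24, 2188 → Feb 24, 2188: 31 days (January has 31).
Feb 24, 2188 → Mar 3, 2188: 8 days.
Total: 557 days.

557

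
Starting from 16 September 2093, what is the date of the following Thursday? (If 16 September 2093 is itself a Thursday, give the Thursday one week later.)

Sep 16, 2093 is a Wednesday.
From Wednesday to the next Thursday is 1 day.
Sep 16, 2093 + 1 = Sep 17, 2093.

September 17, 2093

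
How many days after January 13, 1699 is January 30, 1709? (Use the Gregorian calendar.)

Jan 13, 1699 → Jan 13, 1700: 365 days.
Jan 13, 1700 → Jan 13, 1701: 365 days.
Jan 13, 1701 → Jan 13, 1702: 365 days.
Jan 13, 1702 → Jan 13, 1703: 365 days.
Jan 13, 1703 → Jan 13, 1704: 365 days.
Jan 13, 1704 → Jan 13, 1705: 366 days (Feb 29, 1704 is in that span).
Jan 13, 1705 → Jan 13, 1706: 365 days.
Jan 13, 1706 → Jan 13, 1707: 365 days.
Jan 13, 1707 → Jan 13, 1708: 365 days.
Jan 13, 1708 → Feb 13, 1708: 31 days (January has 31).
Feb 13, 1708 → Mar 13, 1708: 29 days (February has 29).
Mar 13, 1708 → Apr 13, 1708: 31 days (March has 31).
Apr 13, 1708 → May 13, 1708: 30 days (April has 30).
May 13, 1708 → Jun 13, 1708: 31 days (May has 31).
Jun 13, 1708 → Jul 13, 1708: 30 days (June has 30).
Jul 13, 1708 → Aug 13, 1708: 31 days (July has 31).
Aug 13, 1708 → Sep 13, 1708: 31 days (August has 31).
Sep 13, 1708 → Oct 13, 1708: 30 days (September has 30).
Oct 13, 1708 → Nov 13, 1708: 31 days (October has 31).
Nov 13, 1708 → Dec 13, 1708: 30 days (November has 30).
Dec 13, 1708 → Jan 13, 1709: 31 days (December has 31).
Jan 13, 1709 → Jan 30, 1709: 17 days.
Total: 3669 days.

3669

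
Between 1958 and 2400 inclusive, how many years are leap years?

Multiples of 4 in [1958,2400]: 111.
Of those, multiples of 100: 5 (not leap unless ÷400).
Multiples of 400: 2.
Leap years = 111 − 5 + 2 = 108.

108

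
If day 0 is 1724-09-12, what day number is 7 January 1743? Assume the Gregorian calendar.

Sep 12, 1724 → Sep 12, 1725: 365 days.
Sep 12, 1725 → Sep 12, 1726: 365 days.
Sep 12, 1726 → Sep 12, 1727: 365 days.
Sep 12, 1727 → Sep 12, 1728: 366 days (Feb 29, 1728 is in that span).
Sep 12, 1728 → Sep 12, 1729: 365 days.
Sep 12, 1729 → Sep 12, 1730: 365 days.
Sep 12, 1730 → Sep 12, 1731: 365 days.
Sep 12, 1731 → Sep 12, 1732: 366 days (Feb 29, 1732 is in that span).
Sep 12, 1732 → Sep 12, 1733: 365 days.
Sep 12, 1733 → Sep 12, 1734: 365 days.
Sep 12, 1734 → Sep 12, 1735: 365 days.
Sep 12, 1735 → Sep 12, 1736: 366 days (Feb 29, 1736 is in that span).
Sep 12, 1736 → Sep 12, 1737: 365 days.
Sep 12, 1737 → Sep 12, 1738: 365 days.
Sep 12, 1738 → Sep 12, 1739: 365 days.
Sep 12, 1739 → Sep 12, 1740: 366 days (Feb 29, 1740 is in that span).
Sep 12, 1740 → Sep 12, 1741: 365 days.
Sep 12, 1741 → Sep 12, 1742: 365 days.
Sep 12, 1742 → Oct 12, 1742: 30 days (September has 30).
Oct 12, 1742 → Nov 12, 1742: 31 days (October has 31).
Nov 12, 1742 → Dec 12, 1742: 30 days (November has 30).
Dec 12, 1742 → Jan 7, 1743: 26 days.
Total: 6691 days.

6691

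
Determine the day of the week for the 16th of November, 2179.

Doomsday rule: the anchor day for the 2100s is Sunday. For year 79: 79÷12 = 6 r 7, and 7÷4 = 1, so 6+7+1 = 14.
Sunday + 14 ≡ Sunday — that's 2179's doomsday.
In November the doomsday date is Nov 7.
Nov 16 is 9 days after Nov 7; 9 mod 7 = 2, so Sunday + 2 = Tuesday.

Tuesday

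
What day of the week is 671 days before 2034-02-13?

Feb 13, 2034 is a Monday.
671 mod 7 = 6, so 671 days before a Monday is Monday − 6 = Tuesday.

Tuesday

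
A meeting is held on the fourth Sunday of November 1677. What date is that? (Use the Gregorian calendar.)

November 28, 1677

November 1, 1677 is a Monday.
The first Sunday is therefore November 7 (6 days later).
The fourth Sunday is 7 + 3×7 = November 28.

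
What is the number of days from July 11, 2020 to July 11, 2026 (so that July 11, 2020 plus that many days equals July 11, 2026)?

Jul 11, 2020 → Jul 11, 2021: 365 days.
Jul 11, 2021 → Jul 11, 2022: 365 days.
Jul 11, 2022 → Jul 11, 2023: 365 days.
Jul 11, 2023 → Jul 11, 2024: 366 days (Feb 29, 2024 is in that span).
Jul 11, 2024 → Jul 11, 2025: 365 days.
Jul 11, 2025 → Aug 11, 2025: 31 days (July has 31).
Aug 11, 2025 → Sep 11, 2025: 31 days (August has 31).
Sep 11, 2025 → Oct 11, 2025: 30 days (September has 30).
Oct 11, 2025 → Nov 11, 2025: 31 days (October has 31).
Nov 11, 2025 → Dec 11, 2025: 30 days (November has 30).
Dec 11, 2025 → Jan 11, 2026: 31 days (December has 31).
Jan 11, 2026 → Feb 11, 2026: 31 days (January has 31).
Feb 11, 2026 → Mar 11, 2026: 28 days (February has 28).
Mar 11, 2026 → Apr 11, 2026: 31 days (March has 31).
Apr 11, 2026 → May 11, 2026: 30 days (April has 30).
May 11, 2026 → Jun 11, 2026: 31 days (May has 31).
Jun 11, 2026 → Jul 11, 2026: 30 days.
Total: 2191 days.

2191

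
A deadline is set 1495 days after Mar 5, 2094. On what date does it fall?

+365 (one year) → Mar 5, 2095 (1130 left).
+366 (one year; includes Feb 29, 2096) → Mar 5, 2096 (764 left).
+365 (one year) → Mar 5, 2097 (399 left).
Mar has 31 days: +27 → Apr 1, 2097 (372 left).
Apr has 30 days: +30 → May 1, 2097 (342 left).
May has 31 days: +31 → Jun 1, 2097 (311 left).
Jun has 30 days: +30 → Jul 1, 2097 (281 left).
Jul has 31 days: +31 → Aug 1, 2097 (250 left).
Aug has 31 days: +31 → Sep 1, 2097 (219 left).
Sep has 30 days: +30 → Oct 1, 2097 (189 left).
Oct has 31 days: +31 → Nov 1, 2097 (158 left).
Nov has 30 days: +30 → Dec 1, 2097 (128 left).
Dec has 31 days: +31 → Jan 1, 2098 (97 left).
Jan has 31 days: +31 → Feb 1, 2098 (66 left).
Feb has 28 days: +28 → Mar 1, 2098 (38 left).
Mar has 31 days: +31 → Apr 1, 2098 (7 left).
+7 → Apr 8, 2098.

April 8, 2098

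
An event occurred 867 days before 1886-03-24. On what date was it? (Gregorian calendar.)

−365 (one year) → Mar 24, 1885 (502 left).
−365 (one year) → Mar 24, 1884 (137 left).
−24 → Feb 29, 1884 (end of Feb, 29 days; 113 left).
−29 → Jan 31, 1884 (end of Jan, 31 days; 84 left).
−31 → Dec 31, 1883 (end of Dec, 31 days; 53 left).
−31 → Nov 30, 1883 (end of Nov, 30 days; 22 left).
−22 → Nov 8, 1883.

November 8, 1883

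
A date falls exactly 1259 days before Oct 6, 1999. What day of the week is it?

Oct 6, 1999 is a Wednesday.
1259 mod 7 = 6, so 1259 days before a Wednesday is Wednesday − 6 = Thursday.

Thursday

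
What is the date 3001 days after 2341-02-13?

+365 (one year) → Feb 13, 2342 (2636 left).
+365 (one year) → Feb 13, 2343 (2271 left).
+365 (one year) → Feb 13, 2344 (1906 left).
+366 (one year; includes Feb 29, 2344) → Feb 13, 2345 (1540 left).
+365 (one year) → Feb 13, 2346 (1175 left).
+365 (one year) → Feb 13, 2347 (810 left).
+365 (one year) → Feb 13, 2348 (445 left).
+366 (one year; includes Feb 29, 2348) → Feb 13, 2349 (79 left).
Feb has 28 days: +16 → Mar 1, 2349 (63 left).
Mar has 31 days: +31 → Apr 1, 2349 (32 left).
Apr has 30 days: +30 → May 1, 2349 (2 left).
+2 → May 3, 2349.

May 3, 2349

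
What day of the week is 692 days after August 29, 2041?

Wednesday

First find the weekday of Aug 29, 2041. Doomsday rule: the anchor day for the 2000s is Tuesday. For year 41: 41÷12 = 3 r 5, and 5÷4 = 1, so 3+5+1 = 9.
Tuesday + 9 ≡ Thursday — that's 2041's doomsday.
In August the doomsday date is Aug 8.
Aug 29 is 21 days after Aug 8; 21 mod 7 = 0, so Thursday + 0 = Thursday.
692 mod 7 = 6, so 692 days after a Thursday is Thursday + 6 = Wednesday.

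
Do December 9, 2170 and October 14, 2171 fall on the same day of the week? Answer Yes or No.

From Dec 9, 2170 to Oct 14, 2171 is 309 days.
309 mod 7 = 1, so they are different weekdays.
(Dec 9, 2170 is a Sunday; Oct 14, 2171 is a Monday.)

No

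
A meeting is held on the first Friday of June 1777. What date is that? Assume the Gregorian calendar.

June 1, 1777 is a Sunday.
The first Friday is therefore June 6 (5 days later).

June 6, 1777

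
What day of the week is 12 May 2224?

Wednesday

Doomsday rule: the anchor day for the 2200s is Friday. For year 24: 24÷12 = 2 r 0, and 0÷4 = 0, so 2+0+0 = 2.
Friday + 2 ≡ Sunday — that's 2224's doomsday.
In May the doomsday date is May 9.
May 12 is 3 days after May 9; 3 mod 7 = 3, so Sunday + 3 = Wednesday.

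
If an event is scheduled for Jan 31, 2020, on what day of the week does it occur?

Friday

Doomsday rule: the anchor day for the 2000s is Tuesday. For year 20: 20÷12 = 1 r 8, and 8÷4 = 2, so 1+8+2 = 11.
Tuesday + 11 ≡ Saturday — that's 2020's doomsday.
In January the doomsday date is Jan 4 (2020 is a leap year (divisible by 4)).
Jan 31 is 27 days after Jan 4; 27 mod 7 = 6, so Saturday + 6 = Friday.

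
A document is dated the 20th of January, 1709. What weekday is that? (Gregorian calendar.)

Sunday

Doomsday rule: the anchor day for the 1700s is Sunday. For year 09: 9÷12 = 0 r 9, and 9÷4 = 2, so 0+9+2 = 11.
Sunday + 11 ≡ Thursday — that's 1709's doomsday.
In January the doomsday date is Jan 3 (1709 is not a leap year).
Jan 20 is 17 days after Jan 3; 17 mod 7 = 3, so Thursday + 3 = Sunday.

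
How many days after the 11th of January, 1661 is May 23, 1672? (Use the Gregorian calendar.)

Jan 11, 1661 → Jan 11, 1662: 365 days.
Jan 11, 1662 → Jan 11, 1663: 365 days.
Jan 11, 1663 → Jan 11, 1664: 365 days.
Jan 11, 1664 → Jan 11, 1665: 366 days (Feb 29, 1664 is in that span).
Jan 11, 1665 → Jan 11, 1666: 365 days.
Jan 11, 1666 → Jan 11, 1667: 365 days.
Jan 11, 1667 → Jan 11, 1668: 365 days.
Jan 11, 1668 → Jan 11, 1669: 366 days (Feb 29, 1668 is in that span).
Jan 11, 1669 → Jan 11, 1670: 365 days.
Jan 11, 1670 → Jan 11, 1671: 365 days.
Jan 11, 1671 → Jan 11, 1672: 365 days.
Jan 11, 1672 → Feb 11, 1672: 31 days (January has 31).
Feb 11, 1672 → Mar 11, 1672: 29 days (February has 29).
Mar 11, 1672 → Apr 11, 1672: 31 days (March has 31).
Apr 11, 1672 → May 11, 1672: 30 days (April has 30).
May 11, 1672 → May 23, 1672: 12 days.
Total: 4150 days.

4150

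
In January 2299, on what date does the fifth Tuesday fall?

January 1, 2299 is a Sunday.
The first Tuesday is therefore January 3 (2 days later).
The fifth Tuesday is 3 + 4×7 = January 31.

January 31, 2299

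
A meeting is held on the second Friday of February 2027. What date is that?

February 1, 2027 is a Monday.
The first Friday is therefore February 5 (4 days later).
The second Friday is 5 + 1×7 = February 12.

February 12, 2027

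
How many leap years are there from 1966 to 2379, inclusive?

100

Multiples of 4 in [1966,2379]: 103.
Of those, multiples of 100: 4 (not leap unless ÷400).
Multiples of 400: 1.
Leap years = 103 − 4 + 1 = 100.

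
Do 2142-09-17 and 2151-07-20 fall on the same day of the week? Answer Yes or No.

No

From Sep 17, 2142 to Jul 20, 2151 is 3228 days.
3228 mod 7 = 1, so they are different weekdays.
(Sep 17, 2142 is a Monday; Jul 20, 2151 is a Tuesday.)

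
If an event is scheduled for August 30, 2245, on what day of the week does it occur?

Doomsday rule: the anchor day for the 2200s is Friday. For year 45: 45÷12 = 3 r 9, and 9÷4 = 2, so 3+9+2 = 14.
Friday + 14 ≡ Friday — that's 2245's doomsday.
In August the doomsday date is Aug 8.
Aug 30 is 22 days after Aug 8; 22 mod 7 = 1, so Friday + 1 = Saturday.

Saturday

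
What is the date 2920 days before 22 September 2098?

−365 (one year) → Sep 22, 2097 (2555 left).
−365 (one year) → Sep 22, 2096 (2190 left).
−366 (one year; includes Feb 29, 2096) → Sep 22, 2095 (1824 left).
−365 (one year) → Sep 22, 2094 (1459 left).
−365 (one year) → Sep 22, 2093 (1094 left).
−365 (one year) → Sep 22, 2092 (729 left).
−366 (one year; includes Feb 29, 2092) → Sep 22, 2091 (363 left).
−22 → Aug 31, 2091 (end of Aug, 31 days; 341 left).
−31 → Jul 31, 2091 (end of Jul, 31 days; 310 left).
−31 → Jun 30, 2091 (end of Jun, 30 days; 279 left).
−30 → May 31, 2091 (end of May, 31 days; 249 left).
−31 → Apr 30, 2091 (end of Apr, 30 days; 218 left).
−30 → Mar 31, 2091 (end of Mar, 31 days; 188 left).
−31 → Feb 28, 2091 (end of Feb, 28 days; 157 left).
−28 → Jan 31, 2091 (end of Jan, 31 days; 129 left).
−31 → Dec 31, 2090 (end of Dec, 31 days; 98 left).
−31 → Nov 30, 2090 (end of Nov, 30 days; 67 left).
−30 → Oct 31, 2090 (end of Oct, 31 days; 37 left).
−31 → Sep 30, 2090 (end of Sep, 30 days; 6 left).
−6 → Sep 24, 2090.

September 24, 2090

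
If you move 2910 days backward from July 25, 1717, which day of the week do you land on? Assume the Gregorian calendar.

Tuesday

First find the weekday of Jul 25, 1717. Doomsday rule: the anchor day for the 1700s is Sunday. For year 17: 17÷12 = 1 r 5, and 5÷4 = 1, so 1+5+1 = 7.
Sunday + 7 ≡ Sunday — that's 1717's doomsday.
In July the doomsday date is Jul 11.
Jul 25 is 14 days after Jul 11; 14 mod 7 = 0, so Sunday + 0 = Sunday.
2910 mod 7 = 5, so 2910 days before a Sunday is Sunday − 5 = Tuesday.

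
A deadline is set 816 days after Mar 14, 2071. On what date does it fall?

+366 (one year; includes Feb 29, 2072) → Mar 14, 2072 (450 left).
+365 (one year) → Mar 14, 2073 (85 left).
Mar has 31 days: +18 → Apr 1, 2073 (67 left).
Apr has 30 days: +30 → May 1, 2073 (37 left).
May has 31 days: +31 → Jun 1, 2073 (6 left).
+6 → Jun 7, 2073.

June 7, 2073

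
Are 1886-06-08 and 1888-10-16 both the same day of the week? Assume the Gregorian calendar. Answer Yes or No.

From Jun 8, 1886 to Oct 16, 1888 is 861 days.
861 mod 7 = 0, so they are the same weekday.
(Jun 8, 1886 is a Tuesday; Oct 16, 1888 is a Tuesday.)

Yes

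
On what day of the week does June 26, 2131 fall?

January 1, 2131 is a Monday.
Jan 1, 2131 → Feb 1, 2131: 31 days (January has 31).
Feb 1, 2131 → Mar 1, 2131: 28 days (February has 28).
Mar 1, 2131 → Apr 1, 2131: 31 days (March has 31).
Apr 1, 2131 → May 1, 2131: 30 days (April has 30).
May 1, 2131 → Jun 1, 2131: 31 days (May has 31).
Jun 1, 2131 → Jun 26, 2131: 25 days.
Total: 176 days.
176 mod 7 = 1, so Monday + 1 = Tuesday.

Tuesday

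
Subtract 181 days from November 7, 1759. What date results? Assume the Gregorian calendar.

−7 → Oct 31, 1759 (end of Oct, 31 days; 174 left).
−31 → Sep 30, 1759 (end of Sep, 30 days; 143 left).
−30 → Aug 31, 1759 (end of Aug, 31 days; 113 left).
−31 → Jul 31, 1759 (end of Jul, 31 days; 82 left).
−31 → Jun 30, 1759 (end of Jun, 30 days; 51 left).
−30 → May 31, 1759 (end of May, 31 days; 21 left).
−21 → May 10, 1759.

May 10, 1759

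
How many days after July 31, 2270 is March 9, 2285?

5335

Jul 31, 2270 → Jul 31, 2271: 365 days.
Jul 31, 2271 → Jul 31, 2272: 366 days (Feb 29, 2272 is in that span).
Jul 31, 2272 → Jul 31, 2273: 365 days.
Jul 31, 2273 → Jul 31, 2274: 365 days.
Jul 31, 2274 → Jul 31, 2275: 365 days.
Jul 31, 2275 → Jul 31, 2276: 366 days (Feb 29, 2276 is in that span).
Jul 31, 2276 → Jul 31, 2277: 365 days.
Jul 31, 2277 → Jul 31, 2278: 365 days.
Jul 31, 2278 → Jul 31, 2279: 365 days.
Jul 31, 2279 → Jul 31, 2280: 366 days (Feb 29, 2280 is in that span).
Jul 31, 2280 → Jul 31, 2281: 365 days.
Jul 31, 2281 → Jul 31, 2282: 365 days.
Jul 31, 2282 → Jul 31, 2283: 365 days.
Jul 31, 2283 → Jul 31, 2284: 366 days (Feb 29, 2284 is in that span).
Jul 31, 2284 → Aug 31, 2284: 31 days (July has 31).
Aug 31, 2284 → Sep 30, 2284: 30 days (August has 31).
Sep 30, 2284 → Oct 30, 2284: 30 days (September has 30).
Oct 30, 2284 → Nov 30, 2284: 31 days (October has 31).
Nov 30, 2284 → Dec 30, 2284: 30 days (November has 30).
Dec 30, 2284 → Jan 30, 2285: 31 days (December has 31).
Jan 30, 2285 → Feb 28, 2285: 29 days (January has 31).
Feb 28, 2285 → Mar 9, 2285: 9 days.
Total: 5335 days.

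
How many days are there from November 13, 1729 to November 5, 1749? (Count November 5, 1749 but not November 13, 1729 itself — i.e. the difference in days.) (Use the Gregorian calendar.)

Nov 13, 1729 → Nov 13, 1730: 365 days.
Nov 13, 1730 → Nov 13, 1731: 365 days.
Nov 13, 1731 → Nov 13, 1732: 366 days (Feb 29, 1732 is in that span).
Nov 13, 1732 → Nov 13, 1733: 365 days.
Nov 13, 1733 → Nov 13, 1734: 365 days.
Nov 13, 1734 → Nov 13, 1735: 365 days.
Nov 13, 1735 → Nov 13, 1736: 366 days (Feb 29, 1736 is in that span).
Nov 13, 1736 → Nov 13, 1737: 365 days.
Nov 13, 1737 → Nov 13, 1738: 365 days.
Nov 13, 1738 → Nov 13, 1739: 365 days.
Nov 13, 1739 → Nov 13, 1740: 366 days (Feb 29, 1740 is in that span).
Nov 13, 1740 → Nov 13, 1741: 365 days.
Nov 13, 1741 → Nov 13, 1742: 365 days.
Nov 13, 1742 → Nov 13, 1743: 365 days.
Nov 13, 1743 → Nov 13, 1744: 366 days (Feb 29, 1744 is in that span).
Nov 13, 1744 → Nov 13, 1745: 365 days.
Nov 13, 1745 → Nov 13, 1746: 365 days.
Nov 13, 1746 → Nov 13, 1747: 365 days.
Nov 13, 1747 → Nov 13, 1748: 366 days (Feb 29, 1748 is in that span).
Nov 13, 1748 → Dec 13, 1748: 30 days (November has 30).
Dec 13, 1748 → Jan 13, 1749: 31 days (December has 31).
Jan 13, 1749 → Feb 13, 1749: 31 days (January has 31).
Feb 13, 1749 → Mar 13, 1749: 28 days (February has 28).
Mar 13, 1749 → Apr 13, 1749: 31 days (March has 31).
Apr 13, 1749 → May 13, 1749: 30 days (April has 30).
May 13, 1749 → Jun 13, 1749: 31 days (May has 31).
Jun 13, 1749 → Jul 13, 1749: 30 days (June has 30).
Jul 13, 1749 → Aug 13, 1749: 31 days (July has 31).
Aug 13, 1749 → Sep 13, 1749: 31 days (August has 31).
Sep 13, 1749 → Oct 13, 1749: 30 days (September has 30).
Oct 13, 1749 → Nov 5, 1749: 23 days.
Total: 7297 days.

7297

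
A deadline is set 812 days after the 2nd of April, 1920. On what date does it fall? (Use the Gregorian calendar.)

+365 (one year) → Apr 2, 1921 (447 left).
+365 (one year) → Apr 2, 1922 (82 left).
Apr has 30 days: +29 → May 1, 1922 (53 left).
May has 31 days: +31 → Jun 1, 1922 (22 left).
+22 → Jun 23, 1922.

June 23, 1922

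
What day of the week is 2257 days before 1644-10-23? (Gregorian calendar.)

Thursday

First find the weekday of Oct 23, 1644. Doomsday rule: the anchor day for the 1600s is Tuesday. For year 44: 44÷12 = 3 r 8, and 8÷4 = 2, so 3+8+2 = 13.
Tuesday + 13 ≡ Monday — that's 1644's doomsday.
In October the doomsday date is Oct 10.
Oct 23 is 13 days after Oct 10; 13 mod 7 = 6, so Monday + 6 = Sunday.
2257 mod 7 = 3, so 2257 days before a Sunday is Sunday − 3 = Thursday.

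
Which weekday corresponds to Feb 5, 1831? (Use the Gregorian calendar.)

Doomsday rule: the anchor day for the 1800s is Friday. For year 31: 31÷12 = 2 r 7, and 7÷4 = 1, so 2+7+1 = 10.
Friday + 10 ≡ Monday — that's 1831's doomsday.
In February the doomsday date is Feb 28 (1831 is not a leap year).
Feb 5 is 23 days before Feb 28; 23 mod 7 = 2, so Monday − 2 = Saturday.

Saturday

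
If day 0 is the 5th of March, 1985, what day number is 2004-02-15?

6921

Mar 5, 1985 → Mar 5, 1986: 365 days.
Mar 5, 1986 → Mar 5, 1987: 365 days.
Mar 5, 1987 → Mar 5, 1988: 366 days (Feb 29, 1988 is in that span).
Mar 5, 1988 → Mar 5, 1989: 365 days.
Mar 5, 1989 → Mar 5, 1990: 365 days.
Mar 5, 1990 → Mar 5, 1991: 365 days.
Mar 5, 1991 → Mar 5, 1992: 366 days (Feb 29, 1992 is in that span).
Mar 5, 1992 → Mar 5, 1993: 365 days.
Mar 5, 1993 → Mar 5, 1994: 365 days.
Mar 5, 1994 → Mar 5, 1995: 365 days.
Mar 5, 1995 → Mar 5, 1996: 366 days (Feb 29, 1996 is in that span).
Mar 5, 1996 → Mar 5, 1997: 365 days.
Mar 5, 1997 → Mar 5, 1998: 365 days.
Mar 5, 1998 → Mar 5, 1999: 365 days.
Mar 5, 1999 → Mar 5, 2000: 366 days (Feb 29, 2000 is in that span).
Mar 5, 2000 → Mar 5, 2001: 365 days.
Mar 5, 2001 → Mar 5, 2002: 365 days.
Mar 5, 2002 → Mar 5, 2003: 365 days.
Mar 5, 2003 → Apr 5, 2003: 31 days (March has 31).
Apr 5, 2003 → May 5, 2003: 30 days (April has 30).
May 5, 2003 → Jun 5, 2003: 31 days (May has 31).
Jun 5, 2003 → Jul 5, 2003: 30 days (June has 30).
Jul 5, 2003 → Aug 5, 2003: 31 days (July has 31).
Aug 5, 2003 → Sep 5, 2003: 31 days (August has 31).
Sep 5, 2003 → Oct 5, 2003: 30 days (September has 30).
Oct 5, 2003 → Nov 5, 2003: 31 days (October has 31).
Nov 5, 2003 → Dec 5, 2003: 30 days (November has 30).
Dec 5, 2003 → Jan 5, 2004: 31 days (December has 31).
Jan 5, 2004 → Feb 5, 2004: 31 days (January has 31).
Feb 5, 2004 → Feb 15, 2004: 10 days.
Total: 6921 days.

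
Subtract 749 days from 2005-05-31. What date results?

May 13, 2003

−365 (one year) → May 31, 2004 (384 left).
−31 → Apr 30, 2004 (end of Apr, 30 days; 353 left).
−30 → Mar 31, 2004 (end of Mar, 31 days; 323 left).
−31 → Feb 29, 2004 (end of Feb, 29 days; 292 left).
−29 → Jan 31, 2004 (end of Jan, 31 days; 263 left).
−31 → Dec 31, 2003 (end of Dec, 31 days; 232 left).
−31 → Nov 30, 2003 (end of Nov, 30 days; 201 left).
−30 → Oct 31, 2003 (end of Oct, 31 days; 171 left).
−31 → Sep 30, 2003 (end of Sep, 30 days; 140 left).
−30 → Aug 31, 2003 (end of Aug, 31 days; 110 left).
−31 → Jul 31, 2003 (end of Jul, 31 days; 79 left).
−31 → Jun 30, 2003 (end of Jun, 30 days; 48 left).
−30 → May 31, 2003 (end of May, 31 days; 18 left).
−18 → May 13, 2003.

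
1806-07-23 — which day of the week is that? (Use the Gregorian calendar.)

Wednesday

Doomsday rule: the anchor day for the 1800s is Friday. For year 06: 6÷12 = 0 r 6, and 6÷4 = 1, so 0+6+1 = 7.
Friday + 7 ≡ Friday — that's 1806's doomsday.
In July the doomsday date is Jul 11.
Jul 23 is 12 days after Jul 11; 12 mod 7 = 5, so Friday + 5 = Wednesday.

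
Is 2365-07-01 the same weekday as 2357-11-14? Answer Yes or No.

Yes

From Nov 14, 2357 to Jul 1, 2365 is 2786 days.
2786 mod 7 = 0, so they are the same weekday.
(Nov 14, 2357 is a Thursday; Jul 1, 2365 is a Thursday.)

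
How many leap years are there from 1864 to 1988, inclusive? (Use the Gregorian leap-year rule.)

31

Multiples of 4 in [1864,1988]: 32.
Of those, multiples of 100: 1 (not leap unless ÷400).
Multiples of 400: 0.
Leap years = 32 − 1 + 0 = 31.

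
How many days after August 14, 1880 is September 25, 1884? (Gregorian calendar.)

1503

Aug 14, 1880 → Aug 14, 1881: 365 days.
Aug 14, 1881 → Aug 14, 1882: 365 days.
Aug 14, 1882 → Aug 14, 1883: 365 days.
Aug 14, 1883 → Aug 14, 1884: 366 days (Feb 29, 1884 is in that span).
Aug 14, 1884 → Sep 14, 1884: 31 days (August has 31).
Sep 14, 1884 → Sep 25, 1884: 11 days.
Total: 1503 days.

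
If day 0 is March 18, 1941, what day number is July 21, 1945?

Mar 18, 1941 → Mar 18, 1942: 365 days.
Mar 18, 1942 → Mar 18, 1943: 365 days.
Mar 18, 1943 → Mar 18, 1944: 366 days (Feb 29, 1944 is in that span).
Mar 18, 1944 → Mar 18, 1945: 365 days.
Mar 18, 1945 → Apr 18, 1945: 31 days (March has 31).
Apr 18, 1945 → May 18, 1945: 30 days (April has 30).
May 18, 1945 → Jun 18, 1945: 31 days (May has 31).
Jun 18, 1945 → Jul 18, 1945: 30 days (June has 30).
Jul 18, 1945 → Jul 21, 1945: 3 days.
Total: 1586 days.

1586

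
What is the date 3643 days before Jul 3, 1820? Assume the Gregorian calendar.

July 13, 1810

−366 (one year; includes Feb 29, 1820) → Jul 3, 1819 (3277 left).
−365 (one year) → Jul 3, 1818 (2912 left).
−365 (one year) → Jul 3, 1817 (2547 left).
−365 (one year) → Jul 3, 1816 (2182 left).
−366 (one year; includes Feb 29, 1816) → Jul 3, 1815 (1816 left).
−365 (one year) → Jul 3, 1814 (1451 left).
−365 (one year) → Jul 3, 1813 (1086 left).
−365 (one year) → Jul 3, 1812 (721 left).
−366 (one year; includes Feb 29, 1812) → Jul 3, 1811 (355 left).
−3 → Jun 30, 1811 (end of Jun, 30 days; 352 left).
−30 → May 31, 1811 (end of May, 31 days; 322 left).
−31 → Apr 30, 1811 (end of Apr, 30 days; 291 left).
−30 → Mar 31, 1811 (end of Mar, 31 days; 261 left).
−31 → Feb 28, 1811 (end of Feb, 28 days; 230 left).
−28 → Jan 31, 1811 (end of Jan, 31 days; 202 left).
−31 → Dec 31, 1810 (end of Dec, 31 days; 171 left).
−31 → Nov 30, 1810 (end of Nov, 30 days; 140 left).
−30 → Oct 31, 1810 (end of Oct, 31 days; 110 left).
−31 → Sep 30, 1810 (end of Sep, 30 days; 79 left).
−30 → Aug 31, 1810 (end of Aug, 31 days; 49 left).
−31 → Jul 31, 1810 (end of Jul, 31 days; 18 left).
−18 → Jul 13, 1810.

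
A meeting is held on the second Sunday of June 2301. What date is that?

June 1, 2301 is a Saturday.
The first Sunday is therefore June 2 (1 days later).
The second Sunday is 2 + 1×7 = June 9.

June 9, 2301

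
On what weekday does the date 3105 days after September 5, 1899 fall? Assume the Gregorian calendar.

Saturday

Sep 5, 1899 is a Tuesday.
3105 mod 7 = 4, so 3105 days after a Tuesday is Tuesday + 4 = Saturday.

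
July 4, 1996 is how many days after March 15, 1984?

Mar 15, 1984 → Mar 15, 1985: 365 days.
Mar 15, 1985 → Mar 15, 1986: 365 days.
Mar 15, 1986 → Mar 15, 1987: 365 days.
Mar 15, 1987 → Mar 15, 1988: 366 days (Feb 29, 1988 is in that span).
Mar 15, 1988 → Mar 15, 1989: 365 days.
Mar 15, 1989 → Mar 15, 1990: 365 days.
Mar 15, 1990 → Mar 15, 1991: 365 days.
Mar 15, 1991 → Mar 15, 1992: 366 days (Feb 29, 1992 is in that span).
Mar 15, 1992 → Mar 15, 1993: 365 days.
Mar 15, 1993 → Mar 15, 1994: 365 days.
Mar 15, 1994 → Mar 15, 1995: 365 days.
Mar 15, 1995 → Mar 15, 1996: 366 days (Feb 29, 1996 is in that span).
Mar 15, 1996 → Apr 15, 1996: 31 days (March has 31).
Apr 15, 1996 → May 15, 1996: 30 days (April has 30).
May 15, 1996 → Jun 15, 1996: 31 days (May has 31).
Jun 15, 1996 → Jul 4, 1996: 19 days.
Total: 4494 days.

4494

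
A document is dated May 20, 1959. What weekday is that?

Wednesday

Doomsday rule: the anchor day for the 1900s is Wednesday. For year 59: 59÷12 = 4 r 11, and 11÷4 = 2, so 4+11+2 = 17.
Wednesday + 17 ≡ Saturday — that's 1959's doomsday.
In May the doomsday date is May 9.
May 20 is 11 days after May 9; 11 mod 7 = 4, so Saturday + 4 = Wednesday.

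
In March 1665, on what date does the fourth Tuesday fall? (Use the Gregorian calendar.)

March 1, 1665 is a Sunday.
The first Tuesday is therefore March 3 (2 days later).
The fourth Tuesday is 3 + 3×7 = March 24.

March 24, 1665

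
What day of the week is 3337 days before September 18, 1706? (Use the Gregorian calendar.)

First find the weekday of Sep 18, 1706. Doomsday rule: the anchor day for the 1700s is Sunday. For year 06: 6÷12 = 0 r 6, and 6÷4 = 1, so 0+6+1 = 7.
Sunday + 7 ≡ Sunday — that's 1706's doomsday.
In September the doomsday date is Sep 5.
Sep 18 is 13 days after Sep 5; 13 mod 7 = 6, so Sunday + 6 = Saturday.
3337 mod 7 = 5, so 3337 days before a Saturday is Saturday − 5 = Monday.

Monday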